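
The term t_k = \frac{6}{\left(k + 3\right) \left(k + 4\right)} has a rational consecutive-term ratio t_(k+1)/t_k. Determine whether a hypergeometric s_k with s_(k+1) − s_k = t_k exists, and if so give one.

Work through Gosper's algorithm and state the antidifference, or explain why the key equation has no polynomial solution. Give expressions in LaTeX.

t_(k+1)/t_k = (k + 3)/(k + 5).
Factor: A=k + 3; B=k + 5; C=1.
Key eq: (k + 3)·f(k+1) = (k + 4)·f(k) + (1).
deg f ≤ 1 (via 1,1,0).
Coefficient equations give f(k) = k/3.
So s_k = (B(k−1)f/C)·t_k = (k*(k + 4)/3)·t_k = 2*k/(k + 3).
s_(k+1) − s_k = 6/(k**2 + 7*k + 12) = t_k.

s_k = \frac{2 k}{k + 3}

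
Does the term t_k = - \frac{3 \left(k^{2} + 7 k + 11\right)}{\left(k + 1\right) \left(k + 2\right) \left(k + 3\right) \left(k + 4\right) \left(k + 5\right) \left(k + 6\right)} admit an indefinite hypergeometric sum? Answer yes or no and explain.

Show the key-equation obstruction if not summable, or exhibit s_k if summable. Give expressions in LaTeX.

Yes. s_k = \frac{k \left(- k^{2} - 9 k - 23\right)}{15 \left(k^{3} + 9 k^{2} + 23 k + 15\right)}.

Compute t_(k+1)/t_k: get (k + 1)*(7*k + (k + 1)**2 + 18)/((k + 7)*(k**2 + 7*k + 11)).
A = k + 1, B = k + 7, C = k**2 + 7*k + 11.
Set up (k + 1)·f(k+1) − (k + 6)·f(k) − (k**2 + 7*k + 11) = 0.
d = 5 from the (1,1,2) case.
Coefficient equations give f(k) = k*(k + 2)*(k + 4)*(k**2 + 9*k + 23)/45.
Get s_k = R·t_k = k*(-k**2 - 9*k - 23)/(15*(k**3 + 9*k**2 + 23*k + 15)) with R(k) = B(k−1)f(k)/C(k) = k*(k + 2)*(k + 4)*(k + 6)*(k**2 + 9*k + 23)/(45*(k**2 + 7*k + 11)).
Check: Δs_k = 3*(-k**2 - 7*k - 11)/(k**6 + 21*k**5 + 175*k**4 + 735*k**3 + 1624*k**2 + 1764*k + 720). ✓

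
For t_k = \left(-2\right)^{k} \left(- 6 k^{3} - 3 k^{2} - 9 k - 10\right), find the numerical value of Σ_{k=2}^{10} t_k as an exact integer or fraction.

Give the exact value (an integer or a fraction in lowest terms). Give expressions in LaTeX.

t_(k+1)/t_k = 2*(-6*k**3 - 21*k**2 - 33*k - 28)/(6*k**3 + 3*k**2 + 9*k + 10).
Gosper form: A/B · C(k+1)/C(k) with A=-2, B=1, C=k**3 + k**2/2 + 3*k/2 + 5/3.
Solve (-2)·f(k+1) − (1)·f(k) = k**3 + k**2/2 + 3*k/2 + 5/3.
From deg A=0, deg B=0, deg C=3: d=3.
A polynomial solution: f(k) = -(2*k**3 - 3*k**2 + 3*k + 2)/6.
R(k) = B(k−1)·f(k)/C(k) = -(2*k**3 - 3*k**2 + 3*k + 2)/(6*k**3 + 3*k**2 + 9*k + 10); s_k = R·t_k = (-2)**k*(2*k**3 - 3*k**2 + 3*k + 2).
Verify: (-2)**k*(-6*k**3 - 3*k**2 - 9*k - 10) matches t_k.
Sum = s_(11) − s_(2); s_(11) = -4780032, s_(2) = 48 ⇒ -4780080.

Σ = -4780080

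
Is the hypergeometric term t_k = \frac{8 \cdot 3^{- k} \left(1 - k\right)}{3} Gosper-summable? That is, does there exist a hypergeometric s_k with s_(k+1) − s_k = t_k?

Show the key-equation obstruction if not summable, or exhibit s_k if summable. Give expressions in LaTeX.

r(k) = k/(3*(k - 1)) after simplifying.
Normal form (A,B,C) = (1/3, 1, k - 1).
Need (1/3)·f(k+1) − (1)·f(k) = k - 1.
d = 1 from the (0,0,1) case.
A polynomial solution: f(k) = -3*(2*k - 1)/4.
R(k) = B(k−1)·f(k)/C(k) = -3*(2*k - 1)/(4*(k - 1)); s_k = R·t_k = 2*(2*k - 1)/3**k.
Check: Δs_k = 8*(1 - k)/(3*3**k). ✓

Yes. s_k = 2 \cdot 3^{- k} \left(2 k - 1\right).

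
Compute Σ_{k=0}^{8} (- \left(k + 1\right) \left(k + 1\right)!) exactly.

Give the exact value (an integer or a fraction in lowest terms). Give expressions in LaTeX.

Σ = -3628799

t_(k+1)/t_k = (k + 2)**2/(k + 1).
Gosper form: A/B · C(k+1)/C(k) with A=k + 2, B=1, C=k + 1.
f must satisfy (k + 2)·f(k+1) − (1)·f(k) = k + 1.
deg f ≤ 0 (via 1,0,1).
Match coefficients ⇒ f(k) = 1.
Get s_k = R·t_k = -factorial(k + 1) with R(k) = B(k−1)f(k)/C(k) = 1/(k + 1).
Check: Δs_k = -(k + 1)*factorial(k + 1). ✓
Evaluate s at k=9 and k=0: -3628800 and -1; difference -3628799.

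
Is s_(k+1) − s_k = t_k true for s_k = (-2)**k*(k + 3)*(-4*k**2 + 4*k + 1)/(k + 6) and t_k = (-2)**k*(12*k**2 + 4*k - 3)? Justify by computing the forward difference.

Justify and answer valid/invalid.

Invalid: residual (-2)**k*(-36*k**3 - 240*k**2 - 51*k + 57)/(k**2 + 13*k + 42) ≠ 0.

s_(k+1) = (-2)**(k + 1)*(-4*k**3 - 20*k**2 - 15*k + 4)/(k + 7)
s_(k+1) − s_k = (-2)**k*(12*k**4 + 124*k**3 + 313*k**2 + 78*k - 69)/(k**2 + 13*k + 42)
(s_(k+1) − s_k) − t_k = (-2)**k*(-36*k**3 - 240*k**2 - 51*k + 57)/(k**2 + 13*k + 42)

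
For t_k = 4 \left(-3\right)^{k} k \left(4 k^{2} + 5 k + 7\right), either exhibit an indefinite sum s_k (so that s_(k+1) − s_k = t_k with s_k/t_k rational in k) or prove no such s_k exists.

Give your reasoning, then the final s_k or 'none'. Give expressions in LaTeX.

s_k = \left(-3\right)^{k} \left(- 4 k^{3} + 4 k^{2} - 4 k + 3\right)

The ratio is 3*(-4*k**3 - 17*k**2 - 29*k - 16)/(k*(4*k**2 + 5*k + 7)).
Gosper form: A/B · C(k+1)/C(k) with A=-3, B=1, C=k**3 + 5*k**2/4 + 7*k/4.
Key eq: (-3)·f(k+1) = (1)·f(k) + (k**3 + 5*k**2/4 + 7*k/4).
deg f ≤ 3 (via 0,0,3).
Match coefficients ⇒ f(k) = -(4*k**3 - 4*k**2 + 4*k - 3)/16.
R(k) = B(k−1)·f(k)/C(k) = -(4*k**3 - 4*k**2 + 4*k - 3)/(4*k*(4*k**2 + 5*k + 7)); s_k = R·t_k = (-3)**k*(-4*k**3 + 4*k**2 - 4*k + 3).
s_(k+1) − s_k = 4*(-3)**k*k*(4*k**2 + 5*k + 7) = t_k.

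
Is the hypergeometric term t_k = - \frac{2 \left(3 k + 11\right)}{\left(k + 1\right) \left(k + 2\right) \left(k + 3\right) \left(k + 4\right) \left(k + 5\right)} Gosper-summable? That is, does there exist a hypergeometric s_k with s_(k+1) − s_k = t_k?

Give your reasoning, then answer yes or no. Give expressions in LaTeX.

Step 1: r(k) = (k + 1)*(3*k + 14)/((k + 6)*(3*k + 11)).
Normal form (A,B,C) = (k + 1, k + 6, k + 11/3).
Set up (k + 1)·f(k+1) − (k + 5)·f(k) − (k + 11/3) = 0.
d = 4 from the (1,1,1) case.
A polynomial solution: f(k) = k*(k + 3)*(k**2 + 7*k + 14)/24.
Then R = B(k−1)f/C = k*(k + 3)*(k + 5)*(k**2 + 7*k + 14)/(8*(3*k + 11)), so s_k = R(k)·t_k = k*(-k**2 - 7*k - 14)/(4*(k**3 + 7*k**2 + 14*k + 8)).
Verify: 2*(-3*k - 11)/(k**5 + 15*k**4 + 85*k**3 + 225*k**2 + 274*k + 120) matches t_k.

Yes. s_k = \frac{k \left(- k^{2} - 7 k - 14\right)}{4 \left(k^{3} + 7 k^{2} + 14 k + 8\right)}.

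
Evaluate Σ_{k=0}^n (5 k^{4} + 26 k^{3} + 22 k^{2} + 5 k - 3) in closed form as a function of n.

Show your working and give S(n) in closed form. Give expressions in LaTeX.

S(n) = n^{5} + 9 n^{4} + 22 n^{3} + 20 n^{2} + 3 n - 3

Compute t_(k+1)/t_k: get (5*k**4 + 46*k**3 + 130*k**2 + 147*k + 55)/(5*k**4 + 26*k**3 + 22*k**2 + 5*k - 3).
Factor: A=1; B=1; C=k**4 + 26*k**3/5 + 22*k**2/5 + k - 3/5.
Solve (1)·f(k+1) − (1)·f(k) = k**4 + 26*k**3/5 + 22*k**2/5 + k - 3/5.
Bound: deg f ≤ 5.
A polynomial solution: f(k) = k*(k**4 + 4*k**3 - 4*k**2 - 2*k - 2)/5.
Then R = B(k−1)f/C = k*(k**4 + 4*k**3 - 4*k**2 - 2*k - 2)/(5*k**4 + 26*k**3 + 22*k**2 + 5*k - 3), so s_k = R(k)·t_k = k*(k**4 + 4*k**3 - 4*k**2 - 2*k - 2).
Δs = 5*k**4 + 26*k**3 + 22*k**2 + 5*k - 3, as required.
Σ_(k=0)^n t_k = s_(n+1) − s_(0) = (n**5 + 9*n**4 + 22*n**3 + 20*n**2 + 3*n - 3) − (0), i.e. n**5 + 9*n**4 + 22*n**3 + 20*n**2 + 3*n - 3.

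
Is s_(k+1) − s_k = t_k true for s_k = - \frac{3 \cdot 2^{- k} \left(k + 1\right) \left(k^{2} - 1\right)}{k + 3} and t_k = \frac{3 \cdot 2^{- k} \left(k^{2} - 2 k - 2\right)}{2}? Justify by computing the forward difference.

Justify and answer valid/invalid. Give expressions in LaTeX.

s_(k+1) = -3*(k + 2)*((k + 1)**2 - 1)/(2*2**k*(k + 4))
s_(k+1) − s_k = 3*(k**4 + 3*k**3 - 10*k**2 - 22*k - 8)/(2*2**k*(k**2 + 7*k + 12))
(s_(k+1) − s_k) − t_k = 3*(-k**3 - 3*k**2 + 8*k + 8)/(2**k*(k**2 + 7*k + 12))

Invalid: residual \frac{3 \cdot 2^{- k} \left(- k^{3} - 3 k^{2} + 8 k + 8\right)}{k^{2} + 7 k + 12} ≠ 0.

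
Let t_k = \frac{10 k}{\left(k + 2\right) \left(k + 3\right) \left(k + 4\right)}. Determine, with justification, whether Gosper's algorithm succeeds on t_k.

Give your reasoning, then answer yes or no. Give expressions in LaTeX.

Yes. s_k = \frac{5 k \left(k - 1\right)}{3 \left(k + 2\right) \left(k + 3\right)}.

t_(k+1)/t_k = (k + 1)*(k + 2)/(k*(k + 5)).
So A=k + 2 and B=k + 5, with C=k.
Solve (k + 2)·f(k+1) − (k + 4)·f(k) = k.
deg f ≤ 2 (via 1,1,1).
A polynomial solution: f(k) = k*(k - 1)/6.
Then R = B(k−1)f/C = (k - 1)*(k + 4)/6, so s_k = R(k)·t_k = 5*k*(k - 1)/(3*(k + 2)*(k + 3)).
Δs = 10*k/(k**3 + 9*k**2 + 26*k + 24), as required.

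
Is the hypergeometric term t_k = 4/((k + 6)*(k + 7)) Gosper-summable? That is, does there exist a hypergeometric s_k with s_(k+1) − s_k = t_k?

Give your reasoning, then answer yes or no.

Yes. s_k = 2*k/(3*(k + 6)).

Ratio r(k) = (k + 6)/(k + 8).
Normal form (A,B,C) = (k + 6, k + 8, 1).
f must satisfy (k + 6)·f(k+1) − (k + 7)·f(k) = 1.
d = 1 from the (1,1,0) case.
Coefficient equations give f(k) = k/6.
R(k) = B(k−1)·f(k)/C(k) = k*(k + 7)/6; s_k = R·t_k = 2*k/(3*(k + 6)).
Verify: 4/(k**2 + 13*k + 42) matches t_k.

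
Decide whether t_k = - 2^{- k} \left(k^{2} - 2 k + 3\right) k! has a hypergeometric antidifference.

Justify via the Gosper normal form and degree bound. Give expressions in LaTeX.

t_(k+1)/t_k = (k**3 + k**2 + 2*k + 2)/(2*(k**2 - 2*k + 3)).
Take A(k)=k/2 + 1/2, B(k)=1, C(k)=k**2 - 2*k + 3.
Need (k/2 + 1/2)·f(k+1) − (1)·f(k) = k**2 - 2*k + 3.
From deg A=1, deg B=0, deg C=2: d=1.
Coefficient equations give f(k) = 2*(k - 2).
So s_k = (B(k−1)f/C)·t_k = (2*(k - 2)/(k**2 - 2*k + 3))·t_k = -2**(1 - k)*(k - 2)*factorial(k).
Check: Δs_k = -(k**2 - 2*k + 3)*factorial(k)/2**k. ✓

Yes. s_k = - 2^{1 - k} \left(k - 2\right) k!.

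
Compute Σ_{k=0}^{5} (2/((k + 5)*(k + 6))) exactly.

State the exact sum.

Σ = 12/55

t_(k+1)/t_k = (k + 5)/(k + 7).
A = k + 5, B = k + 7, C = 1.
Solve (k + 5)·f(k+1) − (k + 6)·f(k) = 1.
Bound: deg f ≤ 1.
A polynomial solution: f(k) = k/5.
Get s_k = R·t_k = 2*k/(5*(k + 5)) with R(k) = B(k−1)f(k)/C(k) = k*(k + 6)/5.
Verify: 2/(k**2 + 11*k + 30) matches t_k.
Telescoping: Σ = s_(6) − s_(0) = 12/55 − (0) = 12/55.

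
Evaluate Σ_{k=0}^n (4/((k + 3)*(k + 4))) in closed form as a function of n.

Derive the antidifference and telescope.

S(n) = 4*(n + 1)/(3*(n + 4))

Step 1: r(k) = (k + 3)/(k + 5).
Normal form (A,B,C) = (k + 3, k + 5, 1).
Solve (k + 3)·f(k+1) − (k + 4)·f(k) = 1.
Bound: deg f ≤ 1.
Solve for f: f(k) = k/3 (degree 1 ≤ 1).
Then R = B(k−1)f/C = k*(k + 4)/3, so s_k = R(k)·t_k = 4*k/(3*(k + 3)).
Δs = 4/(k**2 + 7*k + 12), as required.
Telescope: S(n) = s_(n+1) − s_(0) = 4*(n + 1)/(3*(n + 4)) − (0) = 4*(n + 1)/(3*(n + 4)).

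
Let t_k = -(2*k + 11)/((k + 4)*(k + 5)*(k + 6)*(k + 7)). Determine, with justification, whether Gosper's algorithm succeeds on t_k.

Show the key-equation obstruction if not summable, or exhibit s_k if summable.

Yes. s_k = k*(-k - 10)/(24*(k**2 + 10*k + 24)).

r(k) = (k + 4)*(2*k + 13)/((k + 8)*(2*k + 11)) after simplifying.
Normal form (A,B,C) = (k + 4, k + 8, k + 11/2).
Solve (k + 4)·f(k+1) − (k + 7)·f(k) = k + 11/2.
d = 3 from the (1,1,1) case.
Match coefficients ⇒ f(k) = k*(k + 5)*(k + 10)/48.
Then R = B(k−1)f/C = k*(k + 5)*(k + 7)*(k + 10)/(24*(2*k + 11)), so s_k = R(k)·t_k = k*(-k - 10)/(24*(k**2 + 10*k + 24)).
Check: Δs_k = (-2*k - 11)/(k**4 + 22*k**3 + 179*k**2 + 638*k + 840). ✓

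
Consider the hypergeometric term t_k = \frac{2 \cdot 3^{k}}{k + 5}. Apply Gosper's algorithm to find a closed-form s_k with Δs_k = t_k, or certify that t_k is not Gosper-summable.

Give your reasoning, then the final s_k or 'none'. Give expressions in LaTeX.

r(k) = 3*(k + 5)/(k + 6) after simplifying.
Factor: A=3*k + 15; B=k + 6; C=1.
f must satisfy (3*k + 15)·f(k+1) − (k + 5)·f(k) = 1.
From deg A=1, deg B=1, deg C=0: d=-1.
d = -1 < 0 ⇒ no nonzero polynomial f; not summable.

none — t_k is not Gosper-summable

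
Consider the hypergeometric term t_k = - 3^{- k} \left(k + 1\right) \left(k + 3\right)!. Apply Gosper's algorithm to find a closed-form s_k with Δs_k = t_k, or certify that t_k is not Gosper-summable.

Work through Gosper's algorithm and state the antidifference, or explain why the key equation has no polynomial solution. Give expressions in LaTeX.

s_k = - 3^{1 - k} \left(k + 3\right)!

Ratio r(k) = (k + 2)*(k + 4)/(3*(k + 1)).
Gosper form: A/B · C(k+1)/C(k) with A=k/3 + 4/3, B=1, C=k + 1.
f must satisfy (k/3 + 4/3)·f(k+1) − (1)·f(k) = k + 1.
d = 0 from the (1,0,1) case.
Match coefficients ⇒ f(k) = 3.
Then R = B(k−1)f/C = 3/(k + 1), so s_k = R(k)·t_k = -3**(1 - k)*factorial(k + 3).
Check: Δs_k = -(k + 1)*factorial(k + 3)/3**k. ✓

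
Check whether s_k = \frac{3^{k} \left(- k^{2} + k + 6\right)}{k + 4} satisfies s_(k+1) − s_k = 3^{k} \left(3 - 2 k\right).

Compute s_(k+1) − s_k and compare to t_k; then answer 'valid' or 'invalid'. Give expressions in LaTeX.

Invalid: residual \frac{3^{k} \left(4 k^{2} + 8 k - 18\right)}{k^{2} + 9 k + 20} ≠ 0.

s_(k+1) = 3**(k + 1)*(-k**2 - k + 6)/(k + 5)
s_(k+1) − s_k = 3**k*(-2*k**3 - 11*k**2 - 5*k + 42)/(k**2 + 9*k + 20)
(s_(k+1) − s_k) − t_k = 3**k*(4*k**2 + 8*k - 18)/(k**2 + 9*k + 20)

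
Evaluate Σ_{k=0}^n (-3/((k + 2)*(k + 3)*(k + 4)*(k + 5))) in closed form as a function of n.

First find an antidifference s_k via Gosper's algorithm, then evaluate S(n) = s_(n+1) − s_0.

S(n) = (-n**3 - 12*n**2 - 47*n - 36)/(24*(n**3 + 12*n**2 + 47*n + 60))

The ratio is (k + 2)/(k + 6).
Normal form (A,B,C) = (k + 2, k + 6, 1).
Solve (k + 2)·f(k+1) − (k + 5)·f(k) = 1.
deg f ≤ 3 (via 1,1,0).
Solving with deg f ≤ 3: f(k) = k*(k**2 + 9*k + 26)/72.
Then R = B(k−1)f/C = k*(k + 5)*(k**2 + 9*k + 26)/72, so s_k = R(k)·t_k = k*(-k**2 - 9*k - 26)/(24*(k + 2)*(k + 3)*(k + 4)).
Δs = -3/(k**4 + 14*k**3 + 71*k**2 + 154*k + 120), as required.
Evaluate: s_(n+1) = (-n**3 - 12*n**2 - 47*n - 36)/(24*(n**3 + 12*n**2 + 47*n + 60)); subtract s_(0) = 0 ⇒ S(n) = (-n**3 - 12*n**2 - 47*n - 36)/(24*(n**3 + 12*n**2 + 47*n + 60)).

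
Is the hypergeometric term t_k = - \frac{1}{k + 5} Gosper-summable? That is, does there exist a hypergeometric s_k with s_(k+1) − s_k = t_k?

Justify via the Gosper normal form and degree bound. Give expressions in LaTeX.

Ratio r(k) = (k + 5)/(k + 6).
Gosper form: A/B · C(k+1)/C(k) with A=k + 5, B=k + 6, C=1.
Key eq: (k + 5)·f(k+1) = (k + 5)·f(k) + (1).
Bound: deg f ≤ 0.
Write f(k) = c0. Then LHS − RHS = -1, requiring -1 = 0: contradictory. No certificate.

No — t_k has no hypergeometric antidifference.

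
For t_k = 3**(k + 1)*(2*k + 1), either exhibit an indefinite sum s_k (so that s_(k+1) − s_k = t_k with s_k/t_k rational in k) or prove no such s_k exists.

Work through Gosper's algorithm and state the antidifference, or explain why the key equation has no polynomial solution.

s_k = 3**(k + 1)*(k - 1)

t_(k+1)/t_k = 3*(2*k + 3)/(2*k + 1).
A = 3, B = 1, C = k + 1/2.
Need (3)·f(k+1) − (1)·f(k) = k + 1/2.
deg f ≤ 1 (via 0,0,1).
Match coefficients ⇒ f(k) = (k - 1)/2.
R(k) = B(k−1)·f(k)/C(k) = (k - 1)/(2*k + 1); s_k = R·t_k = 3**(k + 1)*(k - 1).
Δs = 3**(k + 1)*(2*k + 1), as required.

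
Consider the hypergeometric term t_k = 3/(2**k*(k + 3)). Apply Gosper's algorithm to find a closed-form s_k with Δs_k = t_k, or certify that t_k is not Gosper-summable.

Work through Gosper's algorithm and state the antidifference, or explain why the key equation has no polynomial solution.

r(k) = (k + 3)/(2*(k + 4)) after simplifying.
Take A(k)=k/2 + 3/2, B(k)=k + 4, C(k)=1.
Solve (k/2 + 3/2)·f(k+1) − (k + 3)·f(k) = 1.
From deg A=1, deg B=1, deg C=0: d=-1.
Negative degree bound (-1): no f exists, t_k not Gosper-summable.

not Gosper-summable; s_k does not exist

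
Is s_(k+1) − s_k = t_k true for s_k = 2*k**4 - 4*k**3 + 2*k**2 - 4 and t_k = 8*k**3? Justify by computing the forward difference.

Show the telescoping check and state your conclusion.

s_(k+1) = 2*k**4 + 4*k**3 + 2*k**2 - 4
s_(k+1) − s_k = 8*k**3
(s_(k+1) − s_k) − t_k = 0

Valid — Δs_k = t_k.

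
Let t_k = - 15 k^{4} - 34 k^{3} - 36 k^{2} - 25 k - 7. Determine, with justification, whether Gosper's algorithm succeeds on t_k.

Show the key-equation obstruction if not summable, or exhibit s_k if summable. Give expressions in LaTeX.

Yes. s_k = k^{2} \left(- 3 k^{3} - k^{2} - 3\right).

Step 1: r(k) = (15*k**4 + 94*k**3 + 228*k**2 + 259*k + 117)/(15*k**4 + 34*k**3 + 36*k**2 + 25*k + 7).
Gosper form: A/B · C(k+1)/C(k) with A=1, B=1, C=k**4 + 34*k**3/15 + 12*k**2/5 + 5*k/3 + 7/15.
Need (1)·f(k+1) − (1)·f(k) = k**4 + 34*k**3/15 + 12*k**2/5 + 5*k/3 + 7/15.
d = 5 from the (0,0,4) case.
Match coefficients ⇒ f(k) = k**2*(3*k**3 + k**2 + 3)/15.
Certificate R = B(k−1)f/C = k**2*(3*k**3 + k**2 + 3)/(15*k**4 + 34*k**3 + 36*k**2 + 25*k + 7) gives s_k = k**2*(-3*k**3 - k**2 - 3).
Δs = -15*k**4 - 34*k**3 - 36*k**2 - 25*k - 7, as required.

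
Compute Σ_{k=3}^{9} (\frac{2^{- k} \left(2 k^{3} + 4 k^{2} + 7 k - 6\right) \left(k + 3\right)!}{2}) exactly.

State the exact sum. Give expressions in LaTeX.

The ratio is (2*k**4 + 18*k**3 + 61*k**2 + 91*k + 28)/(2*(2*k**3 + 4*k**2 + 7*k - 6)).
Gosper form: A/B · C(k+1)/C(k) with A=k/2 + 2, B=1, C=k**3 + 2*k**2 + 7*k/2 - 3.
Solve (k/2 + 2)·f(k+1) − (1)·f(k) = k**3 + 2*k**2 + 7*k/2 - 3.
d = 2 from the (1,0,3) case.
A polynomial solution: f(k) = 2*k**2 - 4*k + 1.
So s_k = (B(k−1)f/C)·t_k = (2*(2*k**2 - 4*k + 1)/(2*k**3 + 4*k**2 + 7*k - 6))·t_k = (2*k**2 - 4*k + 1)*factorial(k + 3)/2**k.
Δs = (2*k**3 + 4*k**2 + 7*k - 6)*factorial(k + 3)/(2*2**k), as required.
Sum = s_(10) − s_(3); s_(10) = 979053075, s_(3) = 630 ⇒ 979052445.

Σ = 979052445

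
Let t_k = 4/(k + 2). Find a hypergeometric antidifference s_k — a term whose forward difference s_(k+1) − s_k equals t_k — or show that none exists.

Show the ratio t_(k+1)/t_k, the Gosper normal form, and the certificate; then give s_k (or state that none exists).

none — t_k is not Gosper-summable

Compute t_(k+1)/t_k: get (k + 2)/(k + 3).
Take A(k)=k + 2, B(k)=k + 3, C(k)=1.
Key eq: (k + 2)·f(k+1) = (k + 2)·f(k) + (1).
From deg A=1, deg B=1, deg C=0: d=0.
Generic f = c0 gives residual -1; -1 = 0 cannot hold, so t_k is not Gosper-summable.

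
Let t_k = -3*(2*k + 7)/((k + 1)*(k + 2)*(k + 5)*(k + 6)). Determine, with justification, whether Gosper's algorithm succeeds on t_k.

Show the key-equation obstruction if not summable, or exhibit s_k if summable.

Yes. s_k = 3*k*(-k - 6)/(5*(k**2 + 6*k + 5)).

Ratio r(k) = (k + 1)*(k + 5)*(2*k + 9)/((k + 3)*(k + 7)*(2*k + 7)).
Gosper form: A/B · C(k+1)/C(k) with A=k + 1, B=k + 7, C=k**3 + 21*k**2/2 + 73*k/2 + 42.
Solve (k + 1)·f(k+1) − (k + 6)·f(k) = k**3 + 21*k**2/2 + 73*k/2 + 42.
From deg A=1, deg B=1, deg C=3: d=5.
Solve for f: f(k) = k*(k + 2)*(k + 3)*(k + 4)*(k + 6)/10 (degree 5 ≤ 5).
R(k) = B(k−1)·f(k)/C(k) = k*(k + 2)*(k + 6)**2/(5*(2*k + 7)); s_k = R·t_k = 3*k*(-k - 6)/(5*(k**2 + 6*k + 5)).
Check: Δs_k = 3*(-2*k - 7)/(k**4 + 14*k**3 + 65*k**2 + 112*k + 60). ✓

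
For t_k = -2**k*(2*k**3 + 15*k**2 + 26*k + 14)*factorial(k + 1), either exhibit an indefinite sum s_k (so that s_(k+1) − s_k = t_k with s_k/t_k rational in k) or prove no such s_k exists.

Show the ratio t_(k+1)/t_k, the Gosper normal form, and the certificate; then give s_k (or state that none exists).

Ratio r(k) = 2*(2*k**4 + 25*k**3 + 104*k**2 + 181*k + 114)/(2*k**3 + 15*k**2 + 26*k + 14).
Normal form (A,B,C) = (2*k + 4, 1, k**3 + 15*k**2/2 + 13*k + 7).
Solve (2*k + 4)·f(k+1) − (1)·f(k) = k**3 + 15*k**2/2 + 13*k + 7.
Bound: deg f ≤ 2.
Match coefficients ⇒ f(k) = (k**2 + 4*k - 2)/2.
Get s_k = R·t_k = -2**k*(k**2 + 4*k - 2)*factorial(k + 1) with R(k) = B(k−1)f(k)/C(k) = (k**2 + 4*k - 2)/(2*k**3 + 15*k**2 + 26*k + 14).
Check: Δs_k = -2**k*(2*k**3 + 15*k**2 + 26*k + 14)*factorial(k + 1). ✓

s_k = -2**k*(k**2 + 4*k - 2)*factorial(k + 1)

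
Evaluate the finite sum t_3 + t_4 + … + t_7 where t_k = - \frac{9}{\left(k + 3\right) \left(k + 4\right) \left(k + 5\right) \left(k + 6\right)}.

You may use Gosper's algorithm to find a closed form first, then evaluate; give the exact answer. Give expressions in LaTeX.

Σ = -115/16016

The ratio is (k + 3)/(k + 7).
Factor: A=k + 3; B=k + 7; C=1.
Need (k + 3)·f(k+1) − (k + 6)·f(k) = 1.
deg f ≤ 3 (via 1,1,0).
Coefficient equations give f(k) = k*(k**2 + 12*k + 47)/180.
Get s_k = R·t_k = k*(-k**2 - 12*k - 47)/(20*(k + 3)*(k + 4)*(k + 5)) with R(k) = B(k−1)f(k)/C(k) = k*(k + 6)*(k**2 + 12*k + 47)/180.
s_(k+1) − s_k = -9/(k**4 + 18*k**3 + 119*k**2 + 342*k + 360) = t_k.
Σ_(k=3)^(7) t_k = s_(8) − s_(3) = -69/1430 − (-23/560) = -115/16016.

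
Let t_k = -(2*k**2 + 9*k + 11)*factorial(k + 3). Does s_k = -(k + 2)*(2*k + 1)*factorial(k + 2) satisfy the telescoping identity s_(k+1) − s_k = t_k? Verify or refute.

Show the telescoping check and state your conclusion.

s_(k+1) = -(k + 3)*(2*k + 3)*factorial(k + 3)
s_(k+1) − s_k = -(2*k**3 + 13*k**2 + 31*k + 25)*factorial(k + 2)
(s_(k+1) − s_k) − t_k = (2*k**2 + 7*k + 8)*factorial(k + 2)

Invalid: residual (2*k**2 + 7*k + 8)*factorial(k + 2) ≠ 0.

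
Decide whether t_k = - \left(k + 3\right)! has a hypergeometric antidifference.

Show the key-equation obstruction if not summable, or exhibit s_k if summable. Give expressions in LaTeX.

No. Not Gosper-summable.

r(k) = k + 4 after simplifying.
So A=k + 4 and B=1, with C=1.
Need (k + 4)·f(k+1) − (1)·f(k) = 1.
d = -1 from the (1,0,0) case.
Bound -1 < 0, so the key equation has no polynomial solution.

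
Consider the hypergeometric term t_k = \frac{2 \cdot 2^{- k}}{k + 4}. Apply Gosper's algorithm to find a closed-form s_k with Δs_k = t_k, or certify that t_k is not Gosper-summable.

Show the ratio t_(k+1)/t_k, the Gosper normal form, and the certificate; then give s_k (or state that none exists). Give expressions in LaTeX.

none (Gosper's algorithm certifies no s_k)

t_(k+1)/t_k = (k + 4)/(2*(k + 5)).
Take A(k)=k/2 + 2, B(k)=k + 5, C(k)=1.
f must satisfy (k/2 + 2)·f(k+1) − (k + 4)·f(k) = 1.
deg f ≤ -1 (via 1,1,0).
deg f ≤ -1 is impossible — no certificate.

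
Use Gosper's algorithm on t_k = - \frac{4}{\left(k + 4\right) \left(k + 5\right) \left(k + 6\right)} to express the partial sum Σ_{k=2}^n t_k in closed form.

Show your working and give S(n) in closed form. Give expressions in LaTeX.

t_(k+1)/t_k = (k + 4)/(k + 7).
Factor: A=k + 4; B=k + 7; C=1.
Set up (k + 4)·f(k+1) − (k + 6)·f(k) − (1) = 0.
Degrees (1,1,0) ⇒ d ≤ 2.
Match coefficients ⇒ f(k) = k*(k + 9)/40.
So s_k = (B(k−1)f/C)·t_k = (k*(k + 6)*(k + 9)/40)·t_k = k*(-k - 9)/(10*(k + 4)*(k + 5)).
Verify: -4/(k**3 + 15*k**2 + 74*k + 120) matches t_k.
Telescope: S(n) = s_(n+1) − s_(2) = (-n**2 - 11*n - 10)/(10*(n**2 + 11*n + 30)) − (-11/210) = (-n**2 - 11*n + 12)/(21*(n**2 + 11*n + 30)).

S(n) = \frac{- n^{2} - 11 n + 12}{21 \left(n^{2} + 11 n + 30\right)}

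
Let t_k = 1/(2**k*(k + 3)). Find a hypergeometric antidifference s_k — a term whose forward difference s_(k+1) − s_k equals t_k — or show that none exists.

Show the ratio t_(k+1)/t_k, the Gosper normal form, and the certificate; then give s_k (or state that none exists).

Step 1: r(k) = (k + 3)/(2*(k + 4)).
So A=k/2 + 3/2 and B=k + 4, with C=1.
Solve (k/2 + 3/2)·f(k+1) − (k + 3)·f(k) = 1.
Bound: deg f ≤ -1.
deg f ≤ -1 is impossible — no certificate.

no hypergeometric antidifference exists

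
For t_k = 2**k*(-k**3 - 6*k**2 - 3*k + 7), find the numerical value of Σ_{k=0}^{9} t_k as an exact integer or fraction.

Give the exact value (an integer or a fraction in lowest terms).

Σ = -990211

Compute t_(k+1)/t_k: get 2*(k**3 + 9*k**2 + 18*k + 3)/(k**3 + 6*k**2 + 3*k - 7).
Take A(k)=2, B(k)=1, C(k)=k**3 + 6*k**2 + 3*k - 7.
Set up (2)·f(k+1) − (1)·f(k) − (k**3 + 6*k**2 + 3*k - 7) = 0.
deg f ≤ 3 (via 0,0,3).
Coefficient equations give f(k) = k**3 - 3*k - 3.
Certificate R = B(k−1)f/C = (k**3 - 3*k - 3)/(k**3 + 6*k**2 + 3*k - 7) gives s_k = 2**k*(-k**3 + 3*k + 3).
s_(k+1) − s_k = 2**k*(-k**3 - 6*k**2 - 3*k + 7) = t_k.
Evaluate s at k=10 and k=0: -990208 and 3; difference -990211.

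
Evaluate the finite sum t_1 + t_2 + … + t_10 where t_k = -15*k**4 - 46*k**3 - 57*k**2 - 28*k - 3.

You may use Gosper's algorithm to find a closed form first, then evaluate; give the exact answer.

Σ = -542660

t_(k+1)/t_k = (15*k**4 + 106*k**3 + 285*k**2 + 340*k + 149)/(15*k**4 + 46*k**3 + 57*k**2 + 28*k + 3).
Take A(k)=1, B(k)=1, C(k)=k**4 + 46*k**3/15 + 19*k**2/5 + 28*k/15 + 1/5.
Key eq: (1)·f(k+1) = (1)·f(k) + (k**4 + 46*k**3/15 + 19*k**2/5 + 28*k/15 + 1/5).
From deg A=0, deg B=0, deg C=4: d=5.
Coefficient equations give f(k) = k*(3*k**4 + 4*k**3 + k**2 - 3*k - 2)/15.
So s_k = (B(k−1)f/C)·t_k = (k*(3*k**4 + 4*k**3 + k**2 - 3*k - 2)/(15*k**4 + 46*k**3 + 57*k**2 + 28*k + 3))·t_k = k*(-3*k**4 - 4*k**3 - k**2 + 3*k + 2).
Check: Δs_k = -15*k**4 - 46*k**3 - 57*k**2 - 28*k - 3. ✓
Sum = s_(11) − s_(1); s_(11) = -542663, s_(1) = -3 ⇒ -542660.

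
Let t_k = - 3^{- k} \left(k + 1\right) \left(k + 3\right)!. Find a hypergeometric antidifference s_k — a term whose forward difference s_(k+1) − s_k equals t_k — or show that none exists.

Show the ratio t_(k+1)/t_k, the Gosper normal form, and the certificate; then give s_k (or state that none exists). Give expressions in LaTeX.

s_k = - 3^{1 - k} \left(k + 3\right)!

t_(k+1)/t_k = (k + 2)*(k + 4)/(3*(k + 1)).
Take A(k)=k/3 + 4/3, B(k)=1, C(k)=k + 1.
Set up (k/3 + 4/3)·f(k+1) − (1)·f(k) − (k + 1) = 0.
d = 0 from the (1,0,1) case.
Solve for f: f(k) = 3 (degree 0 ≤ 0).
R(k) = B(k−1)·f(k)/C(k) = 3/(k + 1); s_k = R·t_k = -3**(1 - k)*factorial(k + 3).
Verify: -(k + 1)*factorial(k + 3)/3**k matches t_k.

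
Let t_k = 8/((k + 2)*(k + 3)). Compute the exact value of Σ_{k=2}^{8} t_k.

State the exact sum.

Σ = 14/11

t_(k+1)/t_k = (k + 2)/(k + 4).
Take A(k)=k + 2, B(k)=k + 4, C(k)=1.
Solve (k + 2)·f(k+1) − (k + 3)·f(k) = 1.
Bound: deg f ≤ 1.
Match coefficients ⇒ f(k) = k/2.
So s_k = (B(k−1)f/C)·t_k = (k*(k + 3)/2)·t_k = 4*k/(k + 2).
Δs = 8/(k**2 + 5*k + 6), as required.
Σ_(k=2)^(8) t_k = s_(9) − s_(2) = 36/11 − (2) = 14/11.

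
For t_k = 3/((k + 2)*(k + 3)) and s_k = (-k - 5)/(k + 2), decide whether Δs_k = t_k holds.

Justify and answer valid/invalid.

s_(k+1) = (-k - 6)/(k + 3)
s_(k+1) − s_k = 3/(k**2 + 5*k + 6)
(s_(k+1) − s_k) − t_k = 0

valid; difference matches t_k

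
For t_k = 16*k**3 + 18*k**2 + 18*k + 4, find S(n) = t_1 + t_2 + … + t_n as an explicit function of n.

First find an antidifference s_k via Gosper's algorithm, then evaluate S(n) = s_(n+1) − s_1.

S(n) = 2*n*(2*n**3 + 7*n**2 + 11*n + 8)

Ratio r(k) = (8*k**3 + 33*k**2 + 51*k + 28)/(8*k**3 + 9*k**2 + 9*k + 2).
Gosper form: A/B · C(k+1)/C(k) with A=1, B=1, C=k**3 + 9*k**2/8 + 9*k/8 + 1/4.
f must satisfy (1)·f(k+1) − (1)·f(k) = k**3 + 9*k**2/8 + 9*k/8 + 1/4.
deg f ≤ 4 (via 0,0,3).
Coefficient equations give f(k) = k*(2*k - 1)*(k**2 + 1)/8.
Then R = B(k−1)f/C = k*(2*k - 1)*(k**2 + 1)/(8*k**3 + 9*k**2 + 9*k + 2), so s_k = R(k)·t_k = 2*k*(2*k**3 - k**2 + 2*k - 1).
s_(k+1) − s_k = 16*k**3 + 18*k**2 + 18*k + 4 = t_k.
Evaluate: s_(n+1) = 4*n**4 + 14*n**3 + 22*n**2 + 16*n + 4; subtract s_(1) = 4 ⇒ S(n) = 2*n*(2*n**3 + 7*n**2 + 11*n + 8).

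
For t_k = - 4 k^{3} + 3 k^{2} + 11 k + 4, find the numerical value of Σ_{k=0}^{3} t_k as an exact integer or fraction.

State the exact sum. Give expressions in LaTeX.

Σ = -20

Step 1: r(k) = (4*k**3 + 9*k**2 - 5*k - 14)/(4*k**3 - 3*k**2 - 11*k - 4).
Normal form (A,B,C) = (1, 1, k**3 - 3*k**2/4 - 11*k/4 - 1).
f must satisfy (1)·f(k+1) − (1)·f(k) = k**3 - 3*k**2/4 - 11*k/4 - 1.
deg f ≤ 4 (via 0,0,3).
Solve for f: f(k) = k*(k + 1)*(k**2 - 4*k + 1)/4 (degree 4 ≤ 4).
Then R = B(k−1)f/C = k*(k**2 - 4*k + 1)/(4*k**2 - 7*k - 4), so s_k = R(k)·t_k = k*(-k**3 + 3*k**2 + 3*k - 1).
Δs = -4*k**3 + 3*k**2 + 11*k + 4, as required.
Sum = s_(4) − s_(0); s_(4) = -20, s_(0) = 0 ⇒ -20.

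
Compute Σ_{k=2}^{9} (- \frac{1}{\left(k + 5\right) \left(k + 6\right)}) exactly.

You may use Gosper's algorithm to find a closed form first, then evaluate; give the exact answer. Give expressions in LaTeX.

Compute t_(k+1)/t_k: get (k + 5)/(k + 7).
Normal form (A,B,C) = (k + 5, k + 7, 1).
Set up (k + 5)·f(k+1) − (k + 6)·f(k) − (1) = 0.
deg f ≤ 1 (via 1,1,0).
A polynomial solution: f(k) = k/5.
Certificate R = B(k−1)f/C = k*(k + 6)/5 gives s_k = -k/(5*k + 25).
Δs = -1/(k**2 + 11*k + 30), as required.
Sum = s_(10) − s_(2); s_(10) = -2/15, s_(2) = -2/35 ⇒ -8/105.

Σ = -8/105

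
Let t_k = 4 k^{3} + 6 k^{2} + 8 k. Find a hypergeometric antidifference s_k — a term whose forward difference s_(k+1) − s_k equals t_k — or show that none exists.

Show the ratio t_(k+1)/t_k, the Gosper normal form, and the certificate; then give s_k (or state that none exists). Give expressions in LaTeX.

s_k = k \left(k^{3} + 2 k - 3\right)

The ratio is (2*k**3 + 9*k**2 + 16*k + 9)/(k*(2*k**2 + 3*k + 4)).
Normal form (A,B,C) = (1, 1, k**3 + 3*k**2/2 + 2*k).
Need (1)·f(k+1) − (1)·f(k) = k**3 + 3*k**2/2 + 2*k.
d = 4 from the (0,0,3) case.
Solve for f: f(k) = k*(k - 1)*(k**2 + k + 3)/4 (degree 4 ≤ 4).
Then R = B(k−1)f/C = (k - 1)*(k**2 + k + 3)/(2*(2*k**2 + 3*k + 4)), so s_k = R(k)·t_k = k*(k**3 + 2*k - 3).
Verify: 2*k*(2*k**2 + 3*k + 4) matches t_k.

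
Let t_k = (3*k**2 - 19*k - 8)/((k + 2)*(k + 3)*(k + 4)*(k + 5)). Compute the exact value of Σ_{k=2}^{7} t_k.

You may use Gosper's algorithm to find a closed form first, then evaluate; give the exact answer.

Step 1: r(k) = (k + 2)*(19*k - 3*(k + 1)**2 + 27)/((k + 6)*(-3*k**2 + 19*k + 8)).
Take A(k)=k + 2, B(k)=k + 6, C(k)=k**2 - 19*k/3 - 8/3.
Solve (k + 2)·f(k+1) − (k + 5)·f(k) = k**2 - 19*k/3 - 8/3.
Bound: deg f ≤ 3.
Solving with deg f ≤ 3: f(k) = -k*(k**2 + 45*k + 2)/36.
So s_k = (B(k−1)f/C)·t_k = (-k*(k + 5)*(k**2 + 45*k + 2)/(12*(3*k**2 - 19*k - 8)))·t_k = k*(-k**2 - 45*k - 2)/(12*(k + 2)*(k + 3)*(k + 4)).
s_(k+1) − s_k = (3*k**2 - 19*k - 8)/(k**4 + 14*k**3 + 71*k**2 + 154*k + 120) = t_k.
Sum = s_(8) − s_(2); s_(8) = -71/330, s_(2) = -2/15 ⇒ -9/110.

Σ = -9/110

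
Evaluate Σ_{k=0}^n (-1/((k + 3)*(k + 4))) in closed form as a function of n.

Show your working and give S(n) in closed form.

S(n) = (-n - 1)/(3*(n + 4))

Step 1: r(k) = (k + 3)/(k + 5).
Factor: A=k + 3; B=k + 5; C=1.
Set up (k + 3)·f(k+1) − (k + 4)·f(k) − (1) = 0.
deg f ≤ 1 (via 1,1,0).
Solve for f: f(k) = k/3 (degree 1 ≤ 1).
Certificate R = B(k−1)f/C = k*(k + 4)/3 gives s_k = -k/(3*k + 9).
s_(k+1) − s_k = -1/(k**2 + 7*k + 12) = t_k.
Σ_(k=0)^n t_k = s_(n+1) − s_(0) = ((-n - 1)/(3*(n + 4))) − (0), i.e. (-n - 1)/(3*(n + 4)).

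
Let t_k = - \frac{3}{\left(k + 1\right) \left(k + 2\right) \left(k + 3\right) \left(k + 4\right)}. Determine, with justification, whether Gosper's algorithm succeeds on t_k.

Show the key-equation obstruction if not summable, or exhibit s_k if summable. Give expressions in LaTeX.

t_(k+1)/t_k = (k + 1)/(k + 5).
Normal form (A,B,C) = (k + 1, k + 5, 1).
Set up (k + 1)·f(k+1) − (k + 4)·f(k) − (1) = 0.
Bound: deg f ≤ 3.
Solve for f: f(k) = k*(k**2 + 6*k + 11)/18 (degree 3 ≤ 3).
R(k) = B(k−1)·f(k)/C(k) = k*(k + 4)*(k**2 + 6*k + 11)/18; s_k = R·t_k = k*(-k**2 - 6*k - 11)/(6*(k + 1)*(k + 2)*(k + 3)).
Δs = -3/(k**4 + 10*k**3 + 35*k**2 + 50*k + 24), as required.

Yes. s_k = \frac{k \left(- k^{2} - 6 k - 11\right)}{6 \left(k + 1\right) \left(k + 2\right) \left(k + 3\right)}.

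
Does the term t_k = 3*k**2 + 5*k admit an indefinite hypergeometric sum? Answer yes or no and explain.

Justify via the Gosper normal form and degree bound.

Yes. s_k = k*(k**2 + k - 2).

The ratio is (3*k**2 + 11*k + 8)/(k*(3*k + 5)).
So A=1 and B=1, with C=k**2 + 5*k/3.
Key eq: (1)·f(k+1) = (1)·f(k) + (k**2 + 5*k/3).
From deg A=0, deg B=0, deg C=2: d=3.
A polynomial solution: f(k) = k*(k - 1)*(k + 2)/3.
So s_k = (B(k−1)f/C)·t_k = ((k - 1)*(k + 2)/(3*k + 5))·t_k = k*(k**2 + k - 2).
s_(k+1) − s_k = k*(3*k + 5) = t_k.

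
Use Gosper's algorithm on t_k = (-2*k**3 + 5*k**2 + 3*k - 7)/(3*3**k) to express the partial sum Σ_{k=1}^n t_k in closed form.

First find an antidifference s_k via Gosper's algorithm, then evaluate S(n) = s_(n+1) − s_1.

Compute t_(k+1)/t_k: get (2*k**3 + k**2 - 7*k + 1)/(3*(2*k**3 - 5*k**2 - 3*k + 7)).
Normal form (A,B,C) = (1/3, 1, k**3 - 5*k**2/2 - 3*k/2 + 7/2).
f must satisfy (1/3)·f(k+1) − (1)·f(k) = k**3 - 5*k**2/2 - 3*k/2 + 7/2.
deg f ≤ 3 (via 0,0,3).
A polynomial solution: f(k) = -3*(k**3 - k**2 - k + 3)/2.
Get s_k = R·t_k = (k**3 - k**2 - k + 3)/3**k with R(k) = B(k−1)f(k)/C(k) = -3*(k**3 - k**2 - k + 3)/(2*k**3 - 5*k**2 - 3*k + 7).
Δs = (-2*k**3 + 5*k**2 + 3*k - 7)/(3*3**k), as required.
Telescope: S(n) = s_(n+1) − s_(1) = 3**(-n - 1)*(n**3 + 2*n**2 + 2) − (2/3) = 3**(-n - 1)*(-2*3**n + n**3 + 2*n**2 + 2).

S(n) = 3**(-n - 1)*(-2*3**n + n**3 + 2*n**2 + 2)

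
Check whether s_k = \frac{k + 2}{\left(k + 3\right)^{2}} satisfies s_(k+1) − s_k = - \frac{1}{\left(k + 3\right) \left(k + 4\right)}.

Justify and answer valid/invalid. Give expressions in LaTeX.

s_(k+1) = (k + 3)/(k + 4)**2
s_(k+1) − s_k = (-(k + 2)*(k + 4)**2 + (k + 3)**3)/((k + 3)**2*(k + 4)**2)
(s_(k+1) − s_k) − t_k = (2*k + 7)/(k**4 + 14*k**3 + 73*k**2 + 168*k + 144)

Invalid: residual \frac{2 k + 7}{k^{4} + 14 k^{3} + 73 k^{2} + 168 k + 144} ≠ 0.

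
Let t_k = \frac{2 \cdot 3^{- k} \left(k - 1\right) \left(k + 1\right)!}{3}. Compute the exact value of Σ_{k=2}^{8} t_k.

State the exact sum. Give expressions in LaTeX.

Step 1: r(k) = k*(k + 2)/(3*(k - 1)).
So A=k/3 + 2/3 and B=1, with C=k - 1.
Need (k/3 + 2/3)·f(k+1) − (1)·f(k) = k - 1.
d = 0 from the (1,0,1) case.
Coefficient equations give f(k) = 3.
Get s_k = R·t_k = 2*factorial(k + 1)/3**k with R(k) = B(k−1)f(k)/C(k) = 3/(k - 1).
s_(k+1) − s_k = 2*(k - 1)*factorial(k + 1)/(3*3**k) = t_k.
Sum = s_(9) − s_(2); s_(9) = 89600/243, s_(2) = 4/3 ⇒ 89276/243.

Σ = 89276/243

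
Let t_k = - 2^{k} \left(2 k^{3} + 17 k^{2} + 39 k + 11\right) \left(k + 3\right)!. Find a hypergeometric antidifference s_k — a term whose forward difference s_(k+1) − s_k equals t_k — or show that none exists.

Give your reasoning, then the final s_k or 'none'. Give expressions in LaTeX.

s_k = - 2^{k} \left(k^{2} + 3 k - 3\right) \left(k + 3\right)!

Ratio r(k) = 2*(2*k**4 + 31*k**3 + 171*k**2 + 385*k + 276)/(2*k**3 + 17*k**2 + 39*k + 11).
Take A(k)=2*k + 8, B(k)=1, C(k)=k**3 + 17*k**2/2 + 39*k/2 + 11/2.
Set up (2*k + 8)·f(k+1) − (1)·f(k) − (k**3 + 17*k**2/2 + 39*k/2 + 11/2) = 0.
Bound: deg f ≤ 2.
A polynomial solution: f(k) = (k**2 + 3*k - 3)/2.
Get s_k = R·t_k = -2**k*(k**2 + 3*k - 3)*factorial(k + 3) with R(k) = B(k−1)f(k)/C(k) = (k**2 + 3*k - 3)/(2*k**3 + 17*k**2 + 39*k + 11).
Δs = -2**k*(2*k**3 + 17*k**2 + 39*k + 11)*factorial(k + 3), as required.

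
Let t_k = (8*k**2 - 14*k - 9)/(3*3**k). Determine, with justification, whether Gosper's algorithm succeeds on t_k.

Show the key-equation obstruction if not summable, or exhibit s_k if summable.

Yes. s_k = (-4*k**2 + 3*k + 4)/3**k.

Step 1: r(k) = (8*k**2 + 2*k - 15)/(3*(8*k**2 - 14*k - 9)).
Gosper form: A/B · C(k+1)/C(k) with A=1/3, B=1, C=k**2 - 7*k/4 - 9/8.
Need (1/3)·f(k+1) − (1)·f(k) = k**2 - 7*k/4 - 9/8.
From deg A=0, deg B=0, deg C=2: d=2.
A polynomial solution: f(k) = -3*(4*k**2 - 3*k - 4)/8.
Get s_k = R·t_k = (-4*k**2 + 3*k + 4)/3**k with R(k) = B(k−1)f(k)/C(k) = -3*(4*k**2 - 3*k - 4)/((2*k + 1)*(4*k - 9)).
s_(k+1) − s_k = (8*k**2 - 14*k - 9)/(3*3**k) = t_k.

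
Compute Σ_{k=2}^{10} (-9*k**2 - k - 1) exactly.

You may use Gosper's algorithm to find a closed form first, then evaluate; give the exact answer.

Σ = -3519

t_(k+1)/t_k = (k + 9*(k + 1)**2 + 2)/(9*k**2 + k + 1).
A = 1, B = 1, C = k**2 + k/9 + 1/9.
Need (1)·f(k+1) − (1)·f(k) = k**2 + k/9 + 1/9.
d = 3 from the (0,0,2) case.
Solve for f: f(k) = k*(3*k**2 - 4*k + 2)/9 (degree 3 ≤ 3).
So s_k = (B(k−1)f/C)·t_k = (k*(3*k**2 - 4*k + 2)/(9*k**2 + k + 1))·t_k = k*(-3*k**2 + 4*k - 2).
Verify: -9*k**2 - k - 1 matches t_k.
Telescoping: Σ = s_(11) − s_(2) = -3531 − (-12) = -3519.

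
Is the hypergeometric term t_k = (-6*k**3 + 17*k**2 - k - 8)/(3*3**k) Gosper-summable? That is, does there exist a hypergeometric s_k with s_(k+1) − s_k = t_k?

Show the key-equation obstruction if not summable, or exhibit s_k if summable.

Compute t_(k+1)/t_k: get (6*k**3 + k**2 - 15*k - 2)/(3*(6*k**3 - 17*k**2 + k + 8)).
A = 1/3, B = 1, C = k**3 - 17*k**2/6 + k/6 + 4/3.
Need (1/3)·f(k+1) − (1)·f(k) = k**3 - 17*k**2/6 + k/6 + 4/3.
Bound: deg f ≤ 3.
A polynomial solution: f(k) = -(3*k**3 - 4*k**2 + k + 4)/2.
Certificate R = B(k−1)f/C = -3*(3*k**3 - 4*k**2 + k + 4)/(6*k**3 - 17*k**2 + k + 8) gives s_k = (3*k**3 - 4*k**2 + k + 4)/3**k.
Check: Δs_k = (-6*k**3 + 17*k**2 - k - 8)/(3*3**k). ✓

Yes. s_k = (3*k**3 - 4*k**2 + k + 4)/3**k.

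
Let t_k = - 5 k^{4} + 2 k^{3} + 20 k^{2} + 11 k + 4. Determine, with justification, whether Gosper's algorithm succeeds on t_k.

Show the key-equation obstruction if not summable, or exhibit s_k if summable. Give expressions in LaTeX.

Ratio r(k) = (5*k**4 + 18*k**3 + 4*k**2 - 37*k - 32)/(5*k**4 - 2*k**3 - 20*k**2 - 11*k - 4).
Normal form (A,B,C) = (1, 1, k**4 - 2*k**3/5 - 4*k**2 - 11*k/5 - 4/5).
Solve (1)·f(k+1) − (1)·f(k) = k**4 - 2*k**3/5 - 4*k**2 - 11*k/5 - 4/5.
Degrees (0,0,4) ⇒ d ≤ 5.
Coefficient equations give f(k) = k*(k**4 - 3*k**3 - 4*k**2 + 4*k - 2)/5.
Then R = B(k−1)f/C = k*(k**4 - 3*k**3 - 4*k**2 + 4*k - 2)/(5*k**4 - 2*k**3 - 20*k**2 - 11*k - 4), so s_k = R(k)·t_k = k*(-k**4 + 3*k**3 + 4*k**2 - 4*k + 2).
s_(k+1) − s_k = -5*k**4 + 2*k**3 + 20*k**2 + 11*k + 4 = t_k.

Yes. s_k = k \left(- k^{4} + 3 k^{3} + 4 k^{2} - 4 k + 2\right).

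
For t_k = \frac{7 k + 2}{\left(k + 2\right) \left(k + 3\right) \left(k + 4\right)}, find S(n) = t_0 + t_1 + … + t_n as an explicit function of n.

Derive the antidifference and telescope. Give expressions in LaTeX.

Ratio r(k) = (k + 2)*(7*k + 9)/((k + 5)*(7*k + 2)).
So A=k + 2 and B=k + 5, with C=k + 2/7.
Key eq: (k + 2)·f(k+1) = (k + 4)·f(k) + (k + 2/7).
Degrees (1,1,1) ⇒ d ≤ 2.
Coefficient equations give f(k) = k*(4*k - 1)/21.
So s_k = (B(k−1)f/C)·t_k = (k*(k + 4)*(4*k - 1)/(3*(7*k + 2)))·t_k = k*(4*k - 1)/(3*(k + 2)*(k + 3)).
Δs = (7*k + 2)/(k**3 + 9*k**2 + 26*k + 24), as required.
s_(n+1) = (4*n**2 + 7*n + 3)/(3*(n**2 + 7*n + 12)) and s_(0) = 0, so S(n) = (4*n**2 + 7*n + 3)/(3*(n**2 + 7*n + 12)).

S(n) = \frac{4 n^{2} + 7 n + 3}{3 \left(n^{2} + 7 n + 12\right)}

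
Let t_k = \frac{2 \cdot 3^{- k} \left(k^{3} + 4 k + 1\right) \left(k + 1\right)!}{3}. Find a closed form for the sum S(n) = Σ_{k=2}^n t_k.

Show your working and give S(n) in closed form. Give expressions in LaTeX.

S(n) = 2 \cdot 3^{- n - 1} \left(- 2 \cdot 3^{n} + n^{4} n! + 4 n^{3} n! + 4 n^{2} n! - n n! - 2 n!\right)

Ratio r(k) = (k + 2)*(4*k + (k + 1)**3 + 5)/(3*(k**3 + 4*k + 1)).
Factor: A=k/3 + 2/3; B=1; C=k**3 + 4*k + 1.
Solve (k/3 + 2/3)·f(k+1) − (1)·f(k) = k**3 + 4*k + 1.
Bound: deg f ≤ 2.
Match coefficients ⇒ f(k) = 3*(k**2 - k - 1).
Certificate R = B(k−1)f/C = 3*(k**2 - k - 1)/(k**3 + 4*k + 1) gives s_k = 2*(k**2 - k - 1)*factorial(k + 1)/3**k.
Check: Δs_k = 2*(k**3 + 4*k + 1)*factorial(k + 1)/(3*3**k). ✓
s_(n+1) = 2*3**(-n - 1)*(n**2 + n - 1)*factorial(n + 2) and s_(2) = 4/3, so S(n) = 2*3**(-n - 1)*(-2*3**n + n**4*factorial(n) + 4*n**3*factorial(n) + 4*n**2*factorial(n) - n*factorial(n) - 2*factorial(n)).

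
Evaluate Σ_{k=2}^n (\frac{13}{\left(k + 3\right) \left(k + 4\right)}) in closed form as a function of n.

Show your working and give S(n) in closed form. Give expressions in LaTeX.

r(k) = (k + 3)/(k + 5) after simplifying.
So A=k + 3 and B=k + 5, with C=1.
Need (k + 3)·f(k+1) − (k + 4)·f(k) = 1.
Degrees (1,1,0) ⇒ d ≤ 1.
A polynomial solution: f(k) = k/3.
Get s_k = R·t_k = 13*k/(3*(k + 3)) with R(k) = B(k−1)f(k)/C(k) = k*(k + 4)/3.
Check: Δs_k = 13/(k**2 + 7*k + 12). ✓
s_(n+1) = 13*(n + 1)/(3*(n + 4)) and s_(2) = 26/15, so S(n) = 13*(n - 1)/(5*(n + 4)).

S(n) = \frac{13 \left(n - 1\right)}{5 \left(n + 4\right)}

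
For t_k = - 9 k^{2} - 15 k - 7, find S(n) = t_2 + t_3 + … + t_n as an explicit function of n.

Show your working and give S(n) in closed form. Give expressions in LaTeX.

t_(k+1)/t_k = (9*k**2 + 33*k + 31)/(9*k**2 + 15*k + 7).
So A=1 and B=1, with C=k**2 + 5*k/3 + 7/9.
Solve (1)·f(k+1) − (1)·f(k) = k**2 + 5*k/3 + 7/9.
d = 3 from the (0,0,2) case.
Solve for f: f(k) = k*(3*k**2 + 3*k + 1)/9 (degree 3 ≤ 3).
R(k) = B(k−1)·f(k)/C(k) = k*(3*k**2 + 3*k + 1)/(9*k**2 + 15*k + 7); s_k = R·t_k = k*(-3*k**2 - 3*k - 1).
Δs = -9*k**2 - 15*k - 7, as required.
Evaluate: s_(n+1) = -3*n**3 - 12*n**2 - 16*n - 7; subtract s_(2) = -38 ⇒ S(n) = -3*n**3 - 12*n**2 - 16*n + 31.

S(n) = - 3 n^{3} - 12 n^{2} - 16 n + 31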